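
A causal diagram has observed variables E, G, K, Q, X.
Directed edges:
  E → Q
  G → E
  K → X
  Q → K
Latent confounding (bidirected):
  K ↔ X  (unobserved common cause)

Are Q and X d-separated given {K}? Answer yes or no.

No — Q and X are d-connected given {K}.

Bayes-Ball from Q | {K} reaches {E,G,X}.
X ∈ reach(Q|{K}) ⇒ Q ⊥̸ X | {K}.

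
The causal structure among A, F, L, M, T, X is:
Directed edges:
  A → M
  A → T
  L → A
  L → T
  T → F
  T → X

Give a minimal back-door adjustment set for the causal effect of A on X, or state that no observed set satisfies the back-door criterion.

A→X: minimal back-door set {L}.

desc(A)\{A}={F,M,T,X}; candidates ⊆ {L}.
size 0: {}; under {} A still reaches {F,L,T,X} ∋ X.
{L}: A⊥X given {L} in G with A→· removed — back-door holds.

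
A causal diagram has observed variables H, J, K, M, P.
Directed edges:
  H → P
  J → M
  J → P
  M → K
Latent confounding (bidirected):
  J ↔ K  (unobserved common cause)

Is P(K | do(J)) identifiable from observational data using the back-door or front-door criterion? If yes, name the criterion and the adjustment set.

P(K|do(J)): frontdoor, adjust for {M}.

desc(J)\{J}={K,M,P}; candidates ⊆ {H}.
J↔K: latent back-door arc(s) into J.
size 0: {}; under {} J still reaches {K} ∋ K.
size 1: {H}; under {H} J still reaches {K} ∋ K.
J↔K cannot be blocked by any observed set — no back-door set.
{M}: (i) intercepts every directed J→K path; (ii) no back-door J→{M}; (iii) {J} blocks every back-door {M}→K. Front-door holds.
P(K|do(J)) = Σ_{M} P(M|J) Σ_{J'} P(K|M,J')P(J').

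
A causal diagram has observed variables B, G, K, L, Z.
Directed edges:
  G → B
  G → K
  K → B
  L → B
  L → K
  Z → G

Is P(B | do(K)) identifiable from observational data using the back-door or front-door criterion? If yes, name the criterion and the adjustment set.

P(B|do(K)): backdoor, adjust for {G, L}.

desc(K)\{K}={B}; candidates ⊆ {G,L,Z}.
size 0: {}; under {} K still reaches {B,G,L,Z} ∋ B.
size 1: {G}, {L}, {Z}; under {G} K still reaches {B,L} ∋ B.
{G,L}: K⊥B given {G,L} in G with K→· removed — back-door holds.
P(B|do(K)) = Σ_{G,L} P(B|K,G,L)·P(G,L).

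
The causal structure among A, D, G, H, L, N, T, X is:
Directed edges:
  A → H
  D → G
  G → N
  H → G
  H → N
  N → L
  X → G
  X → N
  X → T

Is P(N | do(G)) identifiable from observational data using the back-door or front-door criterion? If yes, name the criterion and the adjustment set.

desc(G)\{G}={L,N}; candidates ⊆ {A,D,H,T,X}.
size 0: {}; under {} G still reaches {A,D,H,L,N,T,X} ∋ N.
size 1: {A}, {D}, {H} …(+2); under {A} G still reaches {D,H,L,N,T,X} ∋ N.
{H,X}: G⊥N given {H,X} in G with G→· removed — back-door holds.
P(N|do(G)) = Σ_{H,X} P(N|G,H,X)·P(H,X).

P(N|do(G)): backdoor, adjust for {H, X}.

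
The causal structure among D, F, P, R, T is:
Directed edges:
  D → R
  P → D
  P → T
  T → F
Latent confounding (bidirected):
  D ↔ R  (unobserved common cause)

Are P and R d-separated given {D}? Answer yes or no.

No — P and R are d-connected given {D}.

Bayes-Ball from P | {D} reaches {F,R,T}.
R ∈ reach(P|{D}) ⇒ P ⊥̸ R | {D}.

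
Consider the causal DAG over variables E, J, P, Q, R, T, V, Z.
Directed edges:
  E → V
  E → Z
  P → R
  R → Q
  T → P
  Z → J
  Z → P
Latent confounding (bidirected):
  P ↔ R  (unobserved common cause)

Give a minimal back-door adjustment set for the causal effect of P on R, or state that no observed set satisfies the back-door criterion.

desc(P)\{P}={Q,R}; candidates ⊆ {E,J,T,V,Z}.
P↔R: latent back-door arc(s) into P.
size 0: {}; under {} P still reaches {E,J,Q,R,T,V,Z} ∋ R.
size 1: {E}, {J}, {T} …(+2); under {E} P still reaches {J,Q,R,T,Z} ∋ R.
size 2: {E,J}, {E,T}, {E,V} …(+7); under {E,J} P still reaches {Q,R,T,Z} ∋ R.
P↔R cannot be blocked by any observed set — no back-door set.

P→R: no observed back-door set.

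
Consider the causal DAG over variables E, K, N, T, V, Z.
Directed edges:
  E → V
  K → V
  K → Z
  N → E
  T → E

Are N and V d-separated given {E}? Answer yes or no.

Yes — N ⊥ V | {E}.

Bayes-Ball from N | {E} reaches {T}.
V ∉ reach(N|{E}) ⇒ N ⊥ V | {E}.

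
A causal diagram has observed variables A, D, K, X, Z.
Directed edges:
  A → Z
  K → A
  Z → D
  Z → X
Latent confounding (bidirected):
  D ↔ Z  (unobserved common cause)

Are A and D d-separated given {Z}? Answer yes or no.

Bayes-Ball from A | {Z} reaches {D,K}.
D ∈ reach(A|{Z}) ⇒ A ⊥̸ D | {Z}.

No — A and D are d-connected given {Z}.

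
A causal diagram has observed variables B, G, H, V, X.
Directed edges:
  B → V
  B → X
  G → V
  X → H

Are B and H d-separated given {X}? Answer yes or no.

Bayes-Ball from B | {X} reaches {V}.
H ∉ reach(B|{X}) ⇒ B ⊥ H | {X}.

Yes — B ⊥ H | {X}.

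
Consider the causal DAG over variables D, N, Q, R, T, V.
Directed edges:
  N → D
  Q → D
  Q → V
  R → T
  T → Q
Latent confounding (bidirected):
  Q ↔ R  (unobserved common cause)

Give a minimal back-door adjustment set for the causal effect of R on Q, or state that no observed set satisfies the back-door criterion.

R→Q: no observed back-door set.

desc(R)\{R}={D,Q,T,V}; candidates ⊆ {N}.
R↔Q: latent back-door arc(s) into R.
size 0: {}; under {} R still reaches {D,Q,V} ∋ Q.
size 1: {N}; under {N} R still reaches {D,Q,V} ∋ Q.
R↔Q cannot be blocked by any observed set — no back-door set.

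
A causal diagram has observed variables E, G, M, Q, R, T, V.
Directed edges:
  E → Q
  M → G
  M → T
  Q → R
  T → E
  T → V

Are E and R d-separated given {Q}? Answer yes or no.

Yes — E ⊥ R | {Q}.

Bayes-Ball from E | {Q} reaches {G,M,T,V}.
R ∉ reach(E|{Q}) ⇒ E ⊥ R | {Q}.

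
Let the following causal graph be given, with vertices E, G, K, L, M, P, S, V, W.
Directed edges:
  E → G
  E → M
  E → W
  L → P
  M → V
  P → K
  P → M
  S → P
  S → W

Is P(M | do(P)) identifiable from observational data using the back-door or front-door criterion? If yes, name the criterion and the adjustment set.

desc(P)\{P}={K,M,V}; candidates ⊆ {E,G,L,S,W}.
∅: P⊥M given ∅ in G with P→· removed — back-door holds.
P(M|do(P)) = P(M|P) — no adjustment needed.

P(M|do(P)): backdoor, adjust for ∅.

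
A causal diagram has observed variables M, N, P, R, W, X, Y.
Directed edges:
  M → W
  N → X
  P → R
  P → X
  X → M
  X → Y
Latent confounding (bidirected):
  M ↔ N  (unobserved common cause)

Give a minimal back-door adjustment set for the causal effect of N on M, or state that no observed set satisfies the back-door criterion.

N→M: no observed back-door set.

desc(N)\{N}={M,W,X,Y}; candidates ⊆ {P,R}.
N↔M: latent back-door arc(s) into N.
size 0: {}; under {} N still reaches {M,W} ∋ M.
size 1: {P}, {R}; under {P} N still reaches {M,W} ∋ M.
size 2: {P,R}; under {P,R} N still reaches {M,W} ∋ M.
N↔M cannot be blocked by any observed set — no back-door set.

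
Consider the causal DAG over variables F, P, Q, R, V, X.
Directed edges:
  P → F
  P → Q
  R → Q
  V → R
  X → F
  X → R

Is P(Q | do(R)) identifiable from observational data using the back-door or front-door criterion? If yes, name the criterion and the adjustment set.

desc(R)\{R}={Q}; candidates ⊆ {F,P,V,X}.
∅: R⊥Q given ∅ in G with R→· removed — back-door holds.
P(Q|do(R)) = P(Q|R) — no adjustment needed.

P(Q|do(R)): backdoor, adjust for ∅.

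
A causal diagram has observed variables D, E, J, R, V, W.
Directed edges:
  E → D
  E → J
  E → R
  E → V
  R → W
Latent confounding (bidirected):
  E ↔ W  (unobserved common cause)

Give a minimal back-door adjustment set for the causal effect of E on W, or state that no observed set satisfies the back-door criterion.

desc(E)\{E}={D,J,R,V,W}; candidates ⊆ {—}.
E↔W: latent back-door arc(s) into E.
size 0: {}; under {} E still reaches {W} ∋ W.
E↔W cannot be blocked by any observed set — no back-door set.

E→W: no observed back-door set.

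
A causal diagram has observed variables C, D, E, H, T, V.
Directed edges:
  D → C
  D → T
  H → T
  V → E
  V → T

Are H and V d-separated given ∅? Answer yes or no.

Bayes-Ball from H | ∅ reaches {T}.
V ∉ reach(H|∅) ⇒ H ⊥ V | ∅.

Yes — H ⊥ V | ∅.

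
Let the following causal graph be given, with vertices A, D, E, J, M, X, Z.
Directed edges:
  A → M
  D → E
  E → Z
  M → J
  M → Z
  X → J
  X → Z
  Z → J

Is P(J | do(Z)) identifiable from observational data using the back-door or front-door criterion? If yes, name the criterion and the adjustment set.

desc(Z)\{Z}={J}; candidates ⊆ {A,D,E,M,X}.
size 0: {}; under {} Z still reaches {A,D,E,J,M,X} ∋ J.
size 1: {A}, {D}, {E} …(+2); under {A} Z still reaches {D,E,J,M,X} ∋ J.
{M,X}: Z⊥J given {M,X} in G with Z→· removed — back-door holds.
P(J|do(Z)) = Σ_{M,X} P(J|Z,M,X)·P(M,X).

P(J|do(Z)): backdoor, adjust for {M, X}.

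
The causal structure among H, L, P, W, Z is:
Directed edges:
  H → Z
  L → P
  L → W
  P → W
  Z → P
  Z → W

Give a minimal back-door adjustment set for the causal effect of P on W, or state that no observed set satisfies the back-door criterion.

desc(P)\{P}={W}; candidates ⊆ {H,L,Z}.
size 0: {}; under {} P still reaches {H,L,W,Z} ∋ W.
size 1: {H}, {L}, {Z}; under {H} P still reaches {L,W,Z} ∋ W.
{L,Z}: P⊥W given {L,Z} in G with P→· removed — back-door holds.

P→W: minimal back-door set {L, Z}.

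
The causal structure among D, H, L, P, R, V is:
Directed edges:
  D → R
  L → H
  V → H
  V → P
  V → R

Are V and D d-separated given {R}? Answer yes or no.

Bayes-Ball from V | {R} reaches {D,H,P}.
D ∈ reach(V|{R}) ⇒ V ⊥̸ D | {R}.

No — V and D are d-connected given {R}.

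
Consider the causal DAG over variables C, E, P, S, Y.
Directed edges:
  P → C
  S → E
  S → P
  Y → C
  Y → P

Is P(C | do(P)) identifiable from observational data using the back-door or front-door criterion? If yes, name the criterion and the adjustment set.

P(C|do(P)): backdoor, adjust for {Y}.

desc(P)\{P}={C}; candidates ⊆ {E,S,Y}.
size 0: {}; under {} P still reaches {C,E,S,Y} ∋ C.
{Y}: P⊥C given {Y} in G with P→· removed — back-door holds.
P(C|do(P)) = Σ_{Y} P(C|P,Y)·P(Y).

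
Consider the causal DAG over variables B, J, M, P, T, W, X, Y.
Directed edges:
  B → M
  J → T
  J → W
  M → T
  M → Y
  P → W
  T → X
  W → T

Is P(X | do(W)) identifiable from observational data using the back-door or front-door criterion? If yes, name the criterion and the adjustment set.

P(X|do(W)): backdoor, adjust for {J}.

desc(W)\{W}={T,X}; candidates ⊆ {B,J,M,P,Y}.
size 0: {}; under {} W still reaches {J,P,T,X} ∋ X.
{J}: W⊥X given {J} in G with W→· removed — back-door holds.
P(X|do(W)) = Σ_{J} P(X|W,J)·P(J).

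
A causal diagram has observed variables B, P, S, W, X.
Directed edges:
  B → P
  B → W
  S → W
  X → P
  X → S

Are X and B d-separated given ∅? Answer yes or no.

Bayes-Ball from X | ∅ reaches {P,S,W}.
B ∉ reach(X|∅) ⇒ X ⊥ B | ∅.

Yes — X ⊥ B | ∅.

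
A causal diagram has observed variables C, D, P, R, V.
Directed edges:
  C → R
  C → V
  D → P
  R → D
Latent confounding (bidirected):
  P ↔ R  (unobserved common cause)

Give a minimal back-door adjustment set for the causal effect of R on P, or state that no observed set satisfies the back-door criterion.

R→P: no observed back-door set.

desc(R)\{R}={D,P}; candidates ⊆ {C,V}.
R↔P: latent back-door arc(s) into R.
size 0: {}; under {} R still reaches {C,P,V} ∋ P.
size 1: {C}, {V}; under {C} R still reaches {P} ∋ P.
size 2: {C,V}; under {C,V} R still reaches {P} ∋ P.
R↔P cannot be blocked by any observed set — no back-door set.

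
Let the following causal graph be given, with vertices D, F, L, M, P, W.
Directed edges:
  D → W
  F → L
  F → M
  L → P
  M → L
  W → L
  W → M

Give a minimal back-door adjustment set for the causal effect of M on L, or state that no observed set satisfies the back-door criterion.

desc(M)\{M}={L,P}; candidates ⊆ {D,F,W}.
size 0: {}; under {} M still reaches {D,F,L,P,W} ∋ L.
size 1: {D}, {F}, {W}; under {D} M still reaches {F,L,P,W} ∋ L.
{F,W}: M⊥L given {F,W} in G with M→· removed — back-door holds.

M→L: minimal back-door set {F, W}.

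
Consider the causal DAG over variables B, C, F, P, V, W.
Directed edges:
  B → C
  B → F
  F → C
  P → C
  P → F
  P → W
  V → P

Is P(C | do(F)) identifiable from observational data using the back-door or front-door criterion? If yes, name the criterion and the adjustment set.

desc(F)\{F}={C}; candidates ⊆ {B,P,V,W}.
size 0: {}; under {} F still reaches {B,C,P,V,W} ∋ C.
size 1: {B}, {P}, {V} …(+1); under {B} F still reaches {C,P,V,W} ∋ C.
{B,P}: F⊥C given {B,P} in G with F→· removed — back-door holds.
P(C|do(F)) = Σ_{B,P} P(C|F,B,P)·P(B,P).

P(C|do(F)): backdoor, adjust for {B, P}.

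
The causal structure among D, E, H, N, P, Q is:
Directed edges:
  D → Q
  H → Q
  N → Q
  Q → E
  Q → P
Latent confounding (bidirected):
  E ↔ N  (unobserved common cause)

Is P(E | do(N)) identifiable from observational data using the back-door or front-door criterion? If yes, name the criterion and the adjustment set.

P(E|do(N)): frontdoor, adjust for {Q}.

desc(N)\{N}={E,P,Q}; candidates ⊆ {D,H}.
N↔E: latent back-door arc(s) into N.
size 0: {}; under {} N still reaches {E} ∋ E.
size 1: {D}, {H}; under {D} N still reaches {E} ∋ E.
size 2: {D,H}; under {D,H} N still reaches {E} ∋ E.
N↔E cannot be blocked by any observed set — no back-door set.
{Q}: (i) intercepts every directed N→E path; (ii) no back-door N→{Q}; (iii) {N} blocks every back-door {Q}→E. Front-door holds.
P(E|do(N)) = Σ_{Q} P(Q|N) Σ_{N'} P(E|Q,N')P(N').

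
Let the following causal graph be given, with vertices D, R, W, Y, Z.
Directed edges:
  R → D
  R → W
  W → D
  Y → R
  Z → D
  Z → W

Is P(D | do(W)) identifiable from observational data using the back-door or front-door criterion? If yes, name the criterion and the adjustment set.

P(D|do(W)): backdoor, adjust for {R, Z}.

desc(W)\{W}={D}; candidates ⊆ {R,Y,Z}.
size 0: {}; under {} W still reaches {D,R,Y,Z} ∋ D.
size 1: {R}, {Y}, {Z}; under {R} W still reaches {D,Z} ∋ D.
{R,Z}: W⊥D given {R,Z} in G with W→· removed — back-door holds.
P(D|do(W)) = Σ_{R,Z} P(D|W,R,Z)·P(R,Z).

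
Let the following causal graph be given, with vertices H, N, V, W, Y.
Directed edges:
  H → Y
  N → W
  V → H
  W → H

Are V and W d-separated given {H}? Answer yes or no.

No — V and W are d-connected given {H}.

Bayes-Ball from V | {H} reaches {N,W}.
W ∈ reach(V|{H}) ⇒ V ⊥̸ W | {H}.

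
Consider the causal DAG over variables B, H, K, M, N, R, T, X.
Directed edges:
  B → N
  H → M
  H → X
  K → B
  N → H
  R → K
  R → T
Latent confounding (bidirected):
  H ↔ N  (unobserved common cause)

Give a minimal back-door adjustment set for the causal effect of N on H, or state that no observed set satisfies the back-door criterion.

desc(N)\{N}={H,M,X}; candidates ⊆ {B,K,R,T}.
N↔H: latent back-door arc(s) into N.
size 0: {}; under {} N still reaches {B,H,K,M,R,T,X} ∋ H.
size 1: {B}, {K}, {R} …(+1); under {B} N still reaches {H,M,X} ∋ H.
size 2: {B,K}, {B,R}, {B,T} …(+3); under {B,K} N still reaches {H,M,X} ∋ H.
N↔H cannot be blocked by any observed set — no back-door set.

N→H: no observed back-door set.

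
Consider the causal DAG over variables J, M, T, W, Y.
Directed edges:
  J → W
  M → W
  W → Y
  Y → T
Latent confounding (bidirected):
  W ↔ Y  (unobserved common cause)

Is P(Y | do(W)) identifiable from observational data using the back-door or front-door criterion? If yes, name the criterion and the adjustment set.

P(Y|do(W)): not identifiable (no BD/FD set).

desc(W)\{W}={T,Y}; candidates ⊆ {J,M}.
W↔Y: latent back-door arc(s) into W.
size 0: {}; under {} W still reaches {J,M,T,Y} ∋ Y.
size 1: {J}, {M}; under {J} W still reaches {M,T,Y} ∋ Y.
size 2: {J,M}; under {J,M} W still reaches {T,Y} ∋ Y.
W↔Y cannot be blocked by any observed set — no back-door set.
No mediator lies on a directed W→…→Y path.
Neither criterion identifies P(Y|do(W)) in this graph.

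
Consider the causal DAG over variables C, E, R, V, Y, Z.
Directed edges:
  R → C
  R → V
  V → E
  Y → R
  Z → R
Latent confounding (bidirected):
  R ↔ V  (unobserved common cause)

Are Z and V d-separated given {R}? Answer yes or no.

No — Z and V are d-connected given {R}.

Bayes-Ball from Z | {R} reaches {E,V,Y}.
V ∈ reach(Z|{R}) ⇒ Z ⊥̸ V | {R}.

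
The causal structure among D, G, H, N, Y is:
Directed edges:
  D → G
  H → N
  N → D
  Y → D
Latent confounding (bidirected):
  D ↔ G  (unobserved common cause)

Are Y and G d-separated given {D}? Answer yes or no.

Bayes-Ball from Y | {D} reaches {G,H,N}.
G ∈ reach(Y|{D}) ⇒ Y ⊥̸ G | {D}.

No — Y and G are d-connected given {D}.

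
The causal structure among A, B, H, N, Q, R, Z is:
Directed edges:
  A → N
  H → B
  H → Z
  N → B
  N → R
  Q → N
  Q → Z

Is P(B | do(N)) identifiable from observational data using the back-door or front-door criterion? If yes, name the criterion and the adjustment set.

desc(N)\{N}={B,R}; candidates ⊆ {A,H,Q,Z}.
∅: N⊥B given ∅ in G with N→· removed — back-door holds.
P(B|do(N)) = P(B|N) — no adjustment needed.

P(B|do(N)): backdoor, adjust for ∅.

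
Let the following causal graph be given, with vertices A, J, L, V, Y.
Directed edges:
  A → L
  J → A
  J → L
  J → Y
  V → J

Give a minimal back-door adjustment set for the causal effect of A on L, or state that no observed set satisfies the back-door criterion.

desc(A)\{A}={L}; candidates ⊆ {J,V,Y}.
size 0: {}; under {} A still reaches {J,L,V,Y} ∋ L.
{J}: A⊥L given {J} in G with A→· removed — back-door holds.

A→L: minimal back-door set {J}.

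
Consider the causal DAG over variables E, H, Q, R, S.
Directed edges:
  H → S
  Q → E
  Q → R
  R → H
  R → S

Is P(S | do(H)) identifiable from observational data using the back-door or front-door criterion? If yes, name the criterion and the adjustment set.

P(S|do(H)): backdoor, adjust for {R}.

desc(H)\{H}={S}; candidates ⊆ {E,Q,R}.
size 0: {}; under {} H still reaches {E,Q,R,S} ∋ S.
{R}: H⊥S given {R} in G with H→· removed — back-door holds.
P(S|do(H)) = Σ_{R} P(S|H,R)·P(R).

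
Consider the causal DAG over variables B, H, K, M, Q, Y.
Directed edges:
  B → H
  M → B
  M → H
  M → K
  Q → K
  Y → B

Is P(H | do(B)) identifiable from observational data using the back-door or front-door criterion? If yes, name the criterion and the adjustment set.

desc(B)\{B}={H}; candidates ⊆ {K,M,Q,Y}.
size 0: {}; under {} B still reaches {H,K,M,Y} ∋ H.
{M}: B⊥H given {M} in G with B→· removed — back-door holds.
P(H|do(B)) = Σ_{M} P(H|B,M)·P(M).

P(H|do(B)): backdoor, adjust for {M}.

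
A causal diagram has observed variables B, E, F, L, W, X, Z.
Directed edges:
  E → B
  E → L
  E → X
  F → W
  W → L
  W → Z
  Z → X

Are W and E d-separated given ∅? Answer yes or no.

Bayes-Ball from W | ∅ reaches {F,L,X,Z}.
E ∉ reach(W|∅) ⇒ W ⊥ E | ∅.

Yes — W ⊥ E | ∅.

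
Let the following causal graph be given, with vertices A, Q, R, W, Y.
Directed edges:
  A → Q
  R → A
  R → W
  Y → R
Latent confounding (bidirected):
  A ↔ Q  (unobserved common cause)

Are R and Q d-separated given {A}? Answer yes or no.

Bayes-Ball from R | {A} reaches {Q,W,Y}.
Q ∈ reach(R|{A}) ⇒ R ⊥̸ Q | {A}.

No — R and Q are d-connected given {A}.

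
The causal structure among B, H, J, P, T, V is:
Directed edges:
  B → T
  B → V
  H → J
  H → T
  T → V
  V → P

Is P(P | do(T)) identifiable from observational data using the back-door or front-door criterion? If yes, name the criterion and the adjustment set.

P(P|do(T)): backdoor, adjust for {B}.

desc(T)\{T}={P,V}; candidates ⊆ {B,H,J}.
size 0: {}; under {} T still reaches {B,H,J,P,V} ∋ P.
{B}: T⊥P given {B} in G with T→· removed — back-door holds.
P(P|do(T)) = Σ_{B} P(P|T,B)·P(B).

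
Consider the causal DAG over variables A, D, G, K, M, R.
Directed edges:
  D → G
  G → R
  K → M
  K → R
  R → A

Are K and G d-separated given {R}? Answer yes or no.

Bayes-Ball from K | {R} reaches {D,G,M}.
G ∈ reach(K|{R}) ⇒ K ⊥̸ G | {R}.

No — K and G are d-connected given {R}.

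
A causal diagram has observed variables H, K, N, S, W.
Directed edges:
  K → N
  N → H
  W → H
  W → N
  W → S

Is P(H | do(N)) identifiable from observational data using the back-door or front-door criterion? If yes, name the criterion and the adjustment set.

P(H|do(N)): backdoor, adjust for {W}.

desc(N)\{N}={H}; candidates ⊆ {K,S,W}.
size 0: {}; under {} N still reaches {H,K,S,W} ∋ H.
{W}: N⊥H given {W} in G with N→· removed — back-door holds.
P(H|do(N)) = Σ_{W} P(H|N,W)·P(W).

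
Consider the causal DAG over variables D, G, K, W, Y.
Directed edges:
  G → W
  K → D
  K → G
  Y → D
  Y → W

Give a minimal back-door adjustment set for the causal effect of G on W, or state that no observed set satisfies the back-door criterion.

G→W: minimal back-door set ∅.

desc(G)\{G}={W}; candidates ⊆ {D,K,Y}.
∅: G⊥W given ∅ in G with G→· removed — back-door holds.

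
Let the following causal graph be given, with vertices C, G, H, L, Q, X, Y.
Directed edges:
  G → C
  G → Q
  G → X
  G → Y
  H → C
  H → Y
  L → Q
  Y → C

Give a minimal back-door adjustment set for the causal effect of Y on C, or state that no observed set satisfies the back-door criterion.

Y→C: minimal back-door set {G, H}.

desc(Y)\{Y}={C}; candidates ⊆ {G,H,L,Q,X}.
size 0: {}; under {} Y still reaches {C,G,H,Q,X} ∋ C.
size 1: {G}, {H}, {L} …(+2); under {G} Y still reaches {C,H} ∋ C.
{G,H}: Y⊥C given {G,H} in G with Y→· removed — back-door holds.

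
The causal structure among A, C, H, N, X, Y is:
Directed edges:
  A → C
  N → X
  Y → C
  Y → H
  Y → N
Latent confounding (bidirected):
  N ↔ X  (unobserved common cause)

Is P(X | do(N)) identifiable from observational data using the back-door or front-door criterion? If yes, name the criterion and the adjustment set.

P(X|do(N)): not identifiable (no BD/FD set).

desc(N)\{N}={X}; candidates ⊆ {A,C,H,Y}.
N↔X: latent back-door arc(s) into N.
size 0: {}; under {} N still reaches {C,H,X,Y} ∋ X.
size 1: {A}, {C}, {H} …(+1); under {A} N still reaches {C,H,X,Y} ∋ X.
size 2: {A,C}, {A,H}, {A,Y} …(+3); under {A,C} N still reaches {H,X,Y} ∋ X.
N↔X cannot be blocked by any observed set — no back-door set.
No mediator lies on a directed N→…→X path.
Neither criterion identifies P(X|do(N)) in this graph.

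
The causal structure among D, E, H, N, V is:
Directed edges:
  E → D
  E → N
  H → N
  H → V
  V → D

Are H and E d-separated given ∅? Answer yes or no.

Yes — H ⊥ E | ∅.

Bayes-Ball from H | ∅ reaches {D,N,V}.
E ∉ reach(H|∅) ⇒ H ⊥ E | ∅.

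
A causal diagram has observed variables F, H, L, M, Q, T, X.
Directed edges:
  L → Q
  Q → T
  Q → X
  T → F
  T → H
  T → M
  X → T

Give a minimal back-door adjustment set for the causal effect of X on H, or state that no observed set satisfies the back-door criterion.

desc(X)\{X}={F,H,M,T}; candidates ⊆ {L,Q}.
size 0: {}; under {} X still reaches {F,H,L,M,Q,T} ∋ H.
{Q}: X⊥H given {Q} in G with X→· removed — back-door holds.

X→H: minimal back-door set {Q}.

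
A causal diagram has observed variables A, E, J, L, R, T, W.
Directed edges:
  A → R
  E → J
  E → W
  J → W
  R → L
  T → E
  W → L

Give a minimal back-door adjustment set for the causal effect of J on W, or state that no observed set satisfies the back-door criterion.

desc(J)\{J}={L,W}; candidates ⊆ {A,E,R,T}.
size 0: {}; under {} J still reaches {E,L,T,W} ∋ W.
{E}: J⊥W given {E} in G with J→· removed — back-door holds.

J→W: minimal back-door set {E}.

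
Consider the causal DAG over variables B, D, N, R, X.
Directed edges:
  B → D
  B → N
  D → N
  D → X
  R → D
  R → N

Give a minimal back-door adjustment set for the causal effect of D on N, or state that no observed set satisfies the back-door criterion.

D→N: minimal back-door set {B, R}.

desc(D)\{D}={N,X}; candidates ⊆ {B,R}.
size 0: {}; under {} D still reaches {B,N,R} ∋ N.
size 1: {B}, {R}; under {B} D still reaches {N,R} ∋ N.
{B,R}: D⊥N given {B,R} in G with D→· removed — back-door holds.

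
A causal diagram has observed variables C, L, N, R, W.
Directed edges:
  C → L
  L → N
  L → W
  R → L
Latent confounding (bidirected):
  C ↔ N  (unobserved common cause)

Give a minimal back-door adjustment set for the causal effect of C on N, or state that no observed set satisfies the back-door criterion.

C→N: no observed back-door set.

desc(C)\{C}={L,N,W}; candidates ⊆ {R}.
C↔N: latent back-door arc(s) into C.
size 0: {}; under {} C still reaches {N} ∋ N.
size 1: {R}; under {R} C still reaches {N} ∋ N.
C↔N cannot be blocked by any observed set — no back-door set.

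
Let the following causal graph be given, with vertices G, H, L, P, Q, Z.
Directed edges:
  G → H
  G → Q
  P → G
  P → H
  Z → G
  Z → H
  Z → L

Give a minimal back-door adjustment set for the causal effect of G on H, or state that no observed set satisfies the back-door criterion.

G→H: minimal back-door set {P, Z}.

desc(G)\{G}={H,Q}; candidates ⊆ {L,P,Z}.
size 0: {}; under {} G still reaches {H,L,P,Z} ∋ H.
size 1: {L}, {P}, {Z}; under {L} G still reaches {H,P,Z} ∋ H.
{P,Z}: G⊥H given {P,Z} in G with G→· removed — back-door holds.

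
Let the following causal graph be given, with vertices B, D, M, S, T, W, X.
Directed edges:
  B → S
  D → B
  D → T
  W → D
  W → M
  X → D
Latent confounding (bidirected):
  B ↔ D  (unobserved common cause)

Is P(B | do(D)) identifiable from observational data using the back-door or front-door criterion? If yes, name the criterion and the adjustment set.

desc(D)\{D}={B,S,T}; candidates ⊆ {M,W,X}.
D↔B: latent back-door arc(s) into D.
size 0: {}; under {} D still reaches {B,M,S,W,X} ∋ B.
size 1: {M}, {W}, {X}; under {M} D still reaches {B,S,W,X} ∋ B.
size 2: {M,W}, {M,X}, {W,X}; under {M,W} D still reaches {B,S,X} ∋ B.
D↔B cannot be blocked by any observed set — no back-door set.
No mediator lies on a directed D→…→B path.
Neither criterion identifies P(B|do(D)) in this graph.

P(B|do(D)): not identifiable (no BD/FD set).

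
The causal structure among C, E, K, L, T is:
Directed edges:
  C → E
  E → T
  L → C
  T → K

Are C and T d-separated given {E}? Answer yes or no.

Yes — C ⊥ T | {E}.

Bayes-Ball from C | {E} reaches {L}.
T ∉ reach(C|{E}) ⇒ C ⊥ T | {E}.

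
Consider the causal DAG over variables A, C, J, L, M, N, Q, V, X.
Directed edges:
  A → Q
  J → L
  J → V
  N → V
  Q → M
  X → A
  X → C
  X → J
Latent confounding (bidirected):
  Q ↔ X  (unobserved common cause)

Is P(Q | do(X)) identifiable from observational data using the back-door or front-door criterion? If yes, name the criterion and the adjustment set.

desc(X)\{X}={A,C,J,L,M,Q,V}; candidates ⊆ {N}.
X↔Q: latent back-door arc(s) into X.
size 0: {}; under {} X still reaches {M,Q} ∋ Q.
size 1: {N}; under {N} X still reaches {M,Q} ∋ Q.
X↔Q cannot be blocked by any observed set — no back-door set.
{A}: (i) intercepts every directed X→Q path; (ii) no back-door X→{A}; (iii) {X} blocks every back-door {A}→Q. Front-door holds.
P(Q|do(X)) = Σ_{A} P(A|X) Σ_{X'} P(Q|A,X')P(X').

P(Q|do(X)): frontdoor, adjust for {A}.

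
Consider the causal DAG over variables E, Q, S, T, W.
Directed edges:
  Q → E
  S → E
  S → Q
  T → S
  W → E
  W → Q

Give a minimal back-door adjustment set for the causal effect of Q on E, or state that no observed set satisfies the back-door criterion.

Q→E: minimal back-door set {S, W}.

desc(Q)\{Q}={E}; candidates ⊆ {S,T,W}.
size 0: {}; under {} Q still reaches {E,S,T,W} ∋ E.
size 1: {S}, {T}, {W}; under {S} Q still reaches {E,W} ∋ E.
{S,W}: Q⊥E given {S,W} in G with Q→· removed — back-door holds.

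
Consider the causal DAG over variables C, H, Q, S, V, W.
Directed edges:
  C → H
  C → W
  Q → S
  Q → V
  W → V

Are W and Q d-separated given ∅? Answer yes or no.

Yes — W ⊥ Q | ∅.

Bayes-Ball from W | ∅ reaches {C,H,V}.
Q ∉ reach(W|∅) ⇒ W ⊥ Q | ∅.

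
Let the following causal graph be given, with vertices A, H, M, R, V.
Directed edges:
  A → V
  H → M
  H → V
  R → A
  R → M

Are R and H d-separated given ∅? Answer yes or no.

Yes — R ⊥ H | ∅.

Bayes-Ball from R | ∅ reaches {A,M,V}.
H ∉ reach(R|∅) ⇒ R ⊥ H | ∅.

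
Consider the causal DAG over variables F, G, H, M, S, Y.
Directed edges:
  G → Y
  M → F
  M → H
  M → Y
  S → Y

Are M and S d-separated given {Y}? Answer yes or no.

Bayes-Ball from M | {Y} reaches {F,G,H,S}.
S ∈ reach(M|{Y}) ⇒ M ⊥̸ S | {Y}.

No — M and S are d-connected given {Y}.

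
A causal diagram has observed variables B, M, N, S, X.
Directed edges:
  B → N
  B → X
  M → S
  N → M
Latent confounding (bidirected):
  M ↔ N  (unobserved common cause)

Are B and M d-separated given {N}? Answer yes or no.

No — B and M are d-connected given {N}.

Bayes-Ball from B | {N} reaches {M,S,X}.
M ∈ reach(B|{N}) ⇒ B ⊥̸ M | {N}.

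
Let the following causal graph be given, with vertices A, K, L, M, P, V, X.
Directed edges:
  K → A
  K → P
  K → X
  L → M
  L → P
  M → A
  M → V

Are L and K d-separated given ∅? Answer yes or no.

Yes — L ⊥ K | ∅.

Bayes-Ball from L | ∅ reaches {A,M,P,V}.
K ∉ reach(L|∅) ⇒ L ⊥ K | ∅.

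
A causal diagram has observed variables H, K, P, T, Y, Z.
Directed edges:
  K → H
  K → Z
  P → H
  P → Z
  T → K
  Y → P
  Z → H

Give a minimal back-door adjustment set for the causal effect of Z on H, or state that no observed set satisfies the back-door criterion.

desc(Z)\{Z}={H}; candidates ⊆ {K,P,T,Y}.
size 0: {}; under {} Z still reaches {H,K,P,T,Y} ∋ H.
size 1: {K}, {P}, {T} …(+1); under {K} Z still reaches {H,P,Y} ∋ H.
{K,P}: Z⊥H given {K,P} in G with Z→· removed — back-door holds.

Z→H: minimal back-door set {K, P}.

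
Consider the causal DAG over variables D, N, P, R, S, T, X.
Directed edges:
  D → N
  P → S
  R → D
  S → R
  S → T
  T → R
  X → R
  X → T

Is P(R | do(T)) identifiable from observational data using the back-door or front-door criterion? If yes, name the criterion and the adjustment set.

desc(T)\{T}={D,N,R}; candidates ⊆ {P,S,X}.
size 0: {}; under {} T still reaches {D,N,P,R,S,X} ∋ R.
size 1: {P}, {S}, {X}; under {P} T still reaches {D,N,R,S,X} ∋ R.
{S,X}: T⊥R given {S,X} in G with T→· removed — back-door holds.
P(R|do(T)) = Σ_{S,X} P(R|T,S,X)·P(S,X).

P(R|do(T)): backdoor, adjust for {S, X}.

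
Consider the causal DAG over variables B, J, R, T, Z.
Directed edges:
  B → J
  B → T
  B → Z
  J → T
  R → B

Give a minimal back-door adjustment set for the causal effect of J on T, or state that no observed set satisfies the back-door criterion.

J→T: minimal back-door set {B}.

desc(J)\{J}={T}; candidates ⊆ {B,R,Z}.
size 0: {}; under {} J still reaches {B,R,T,Z} ∋ T.
{B}: J⊥T given {B} in G with J→· removed — back-door holds.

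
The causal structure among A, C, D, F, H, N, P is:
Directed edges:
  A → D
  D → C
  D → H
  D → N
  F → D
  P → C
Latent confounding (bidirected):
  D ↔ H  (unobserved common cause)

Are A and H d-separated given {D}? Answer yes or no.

Bayes-Ball from A | {D} reaches {F,H}.
H ∈ reach(A|{D}) ⇒ A ⊥̸ H | {D}.

No — A and H are d-connected given {D}.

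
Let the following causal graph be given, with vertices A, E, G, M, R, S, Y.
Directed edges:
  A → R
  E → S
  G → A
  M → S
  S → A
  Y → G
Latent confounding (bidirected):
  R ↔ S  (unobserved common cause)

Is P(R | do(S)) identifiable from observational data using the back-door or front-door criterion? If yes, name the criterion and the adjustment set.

P(R|do(S)): frontdoor, adjust for {A}.

desc(S)\{S}={A,R}; candidates ⊆ {E,G,M,Y}.
S↔R: latent back-door arc(s) into S.
size 0: {}; under {} S still reaches {E,M,R} ∋ R.
size 1: {E}, {G}, {M} …(+1); under {E} S still reaches {M,R} ∋ R.
size 2: {E,G}, {E,M}, {E,Y} …(+3); under {E,G} S still reaches {M,R} ∋ R.
S↔R cannot be blocked by any observed set — no back-door set.
{A}: (i) intercepts every directed S→R path; (ii) no back-door S→{A}; (iii) {S} blocks every back-door {A}→R. Front-door holds.
P(R|do(S)) = Σ_{A} P(A|S) Σ_{S'} P(R|A,S')P(S').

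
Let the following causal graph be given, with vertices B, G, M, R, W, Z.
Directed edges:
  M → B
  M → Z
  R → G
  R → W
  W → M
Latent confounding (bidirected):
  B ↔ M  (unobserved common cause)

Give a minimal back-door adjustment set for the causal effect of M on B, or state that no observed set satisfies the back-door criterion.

M→B: no observed back-door set.

desc(M)\{M}={B,Z}; candidates ⊆ {G,R,W}.
M↔B: latent back-door arc(s) into M.
size 0: {}; under {} M still reaches {B,G,R,W} ∋ B.
size 1: {G}, {R}, {W}; under {G} M still reaches {B,R,W} ∋ B.
size 2: {G,R}, {G,W}, {R,W}; under {G,R} M still reaches {B,W} ∋ B.
M↔B cannot be blocked by any observed set — no back-door set.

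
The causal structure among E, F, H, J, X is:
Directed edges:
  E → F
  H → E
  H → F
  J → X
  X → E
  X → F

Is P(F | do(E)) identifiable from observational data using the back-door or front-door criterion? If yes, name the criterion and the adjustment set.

P(F|do(E)): backdoor, adjust for {H, X}.

desc(E)\{E}={F}; candidates ⊆ {H,J,X}.
size 0: {}; under {} E still reaches {F,H,J,X} ∋ F.
size 1: {H}, {J}, {X}; under {H} E still reaches {F,J,X} ∋ F.
{H,X}: E⊥F given {H,X} in G with E→· removed — back-door holds.
P(F|do(E)) = Σ_{H,X} P(F|E,H,X)·P(H,X).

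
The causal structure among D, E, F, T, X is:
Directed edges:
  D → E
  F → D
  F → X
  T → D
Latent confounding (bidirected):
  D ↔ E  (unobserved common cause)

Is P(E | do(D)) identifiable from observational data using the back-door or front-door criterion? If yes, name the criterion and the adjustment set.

desc(D)\{D}={E}; candidates ⊆ {F,T,X}.
D↔E: latent back-door arc(s) into D.
size 0: {}; under {} D still reaches {E,F,T,X} ∋ E.
size 1: {F}, {T}, {X}; under {F} D still reaches {E,T} ∋ E.
size 2: {F,T}, {F,X}, {T,X}; under {F,T} D still reaches {E} ∋ E.
D↔E cannot be blocked by any observed set — no back-door set.
No mediator lies on a directed D→…→E path.
Neither criterion identifies P(E|do(D)) in this graph.

P(E|do(D)): not identifiable (no BD/FD set).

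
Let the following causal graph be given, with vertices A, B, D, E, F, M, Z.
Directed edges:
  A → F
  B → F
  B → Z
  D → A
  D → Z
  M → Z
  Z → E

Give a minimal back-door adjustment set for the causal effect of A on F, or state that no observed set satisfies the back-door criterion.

A→F: minimal back-door set ∅.

desc(A)\{A}={F}; candidates ⊆ {B,D,E,M,Z}.
∅: A⊥F given ∅ in G with A→· removed — back-door holds.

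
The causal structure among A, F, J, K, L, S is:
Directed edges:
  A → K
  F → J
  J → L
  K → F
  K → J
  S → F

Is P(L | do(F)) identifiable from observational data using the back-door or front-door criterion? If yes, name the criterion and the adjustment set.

desc(F)\{F}={J,L}; candidates ⊆ {A,K,S}.
size 0: {}; under {} F still reaches {A,J,K,L,S} ∋ L.
{K}: F⊥L given {K} in G with F→· removed — back-door holds.
P(L|do(F)) = Σ_{K} P(L|F,K)·P(K).

P(L|do(F)): backdoor, adjust for {K}.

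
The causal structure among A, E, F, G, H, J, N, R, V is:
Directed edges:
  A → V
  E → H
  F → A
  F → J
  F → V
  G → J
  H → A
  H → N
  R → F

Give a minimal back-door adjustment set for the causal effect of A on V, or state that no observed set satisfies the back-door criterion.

A→V: minimal back-door set {F}.

desc(A)\{A}={V}; candidates ⊆ {E,F,G,H,J,N,R}.
size 0: {}; under {} A still reaches {E,F,H,J,N,R,V} ∋ V.
{F}: A⊥V given {F} in G with A→· removed — back-door holds.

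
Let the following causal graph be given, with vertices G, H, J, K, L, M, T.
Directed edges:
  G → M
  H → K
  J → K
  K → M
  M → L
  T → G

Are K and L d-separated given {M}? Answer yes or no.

Bayes-Ball from K | {M} reaches {G,H,J,T}.
L ∉ reach(K|{M}) ⇒ K ⊥ L | {M}.

Yes — K ⊥ L | {M}.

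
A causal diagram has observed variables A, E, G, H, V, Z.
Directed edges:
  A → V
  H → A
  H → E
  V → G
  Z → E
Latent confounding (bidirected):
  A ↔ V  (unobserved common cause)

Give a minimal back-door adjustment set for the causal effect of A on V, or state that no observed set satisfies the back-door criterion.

A→V: no observed back-door set.

desc(A)\{A}={G,V}; candidates ⊆ {E,H,Z}.
A↔V: latent back-door arc(s) into A.
size 0: {}; under {} A still reaches {E,G,H,V} ∋ V.
size 1: {E}, {H}, {Z}; under {E} A still reaches {G,H,V,Z} ∋ V.
size 2: {E,H}, {E,Z}, {H,Z}; under {E,H} A still reaches {G,V} ∋ V.
A↔V cannot be blocked by any observed set — no back-door set.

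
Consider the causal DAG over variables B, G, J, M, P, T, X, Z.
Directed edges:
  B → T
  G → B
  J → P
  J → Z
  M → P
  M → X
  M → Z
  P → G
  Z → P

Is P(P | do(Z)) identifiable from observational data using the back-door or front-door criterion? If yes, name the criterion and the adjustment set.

P(P|do(Z)): backdoor, adjust for {J, M}.

desc(Z)\{Z}={B,G,P,T}; candidates ⊆ {J,M,X}.
size 0: {}; under {} Z still reaches {B,G,J,M,P,T,X} ∋ P.
size 1: {J}, {M}, {X}; under {J} Z still reaches {B,G,M,P,T,X} ∋ P.
{J,M}: Z⊥P given {J,M} in G with Z→· removed — back-door holds.
P(P|do(Z)) = Σ_{J,M} P(P|Z,J,M)·P(J,M).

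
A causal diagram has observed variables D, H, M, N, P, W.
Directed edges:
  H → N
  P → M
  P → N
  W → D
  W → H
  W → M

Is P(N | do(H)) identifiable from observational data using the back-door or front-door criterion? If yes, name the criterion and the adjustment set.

P(N|do(H)): backdoor, adjust for ∅.

desc(H)\{H}={N}; candidates ⊆ {D,M,P,W}.
∅: H⊥N given ∅ in G with H→· removed — back-door holds.
P(N|do(H)) = P(N|H) — no adjustment needed.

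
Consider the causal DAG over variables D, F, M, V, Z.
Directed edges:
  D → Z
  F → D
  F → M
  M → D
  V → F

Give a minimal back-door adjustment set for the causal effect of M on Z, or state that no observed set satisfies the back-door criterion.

M→Z: minimal back-door set {F}.

desc(M)\{M}={D,Z}; candidates ⊆ {F,V}.
size 0: {}; under {} M still reaches {D,F,V,Z} ∋ Z.
{F}: M⊥Z given {F} in G with M→· removed — back-door holds.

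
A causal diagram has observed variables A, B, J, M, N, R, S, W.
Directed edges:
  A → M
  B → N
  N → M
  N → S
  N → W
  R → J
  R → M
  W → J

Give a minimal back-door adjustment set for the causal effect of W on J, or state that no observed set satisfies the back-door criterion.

W→J: minimal back-door set ∅.

desc(W)\{W}={J}; candidates ⊆ {A,B,M,N,R,S}.
∅: W⊥J given ∅ in G with W→· removed — back-door holds.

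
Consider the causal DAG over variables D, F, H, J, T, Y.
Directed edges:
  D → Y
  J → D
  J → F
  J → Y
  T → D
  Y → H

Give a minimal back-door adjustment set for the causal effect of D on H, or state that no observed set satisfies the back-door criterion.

D→H: minimal back-door set {J}.

desc(D)\{D}={H,Y}; candidates ⊆ {F,J,T}.
size 0: {}; under {} D still reaches {F,H,J,T,Y} ∋ H.
{J}: D⊥H given {J} in G with D→· removed — back-door holds.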